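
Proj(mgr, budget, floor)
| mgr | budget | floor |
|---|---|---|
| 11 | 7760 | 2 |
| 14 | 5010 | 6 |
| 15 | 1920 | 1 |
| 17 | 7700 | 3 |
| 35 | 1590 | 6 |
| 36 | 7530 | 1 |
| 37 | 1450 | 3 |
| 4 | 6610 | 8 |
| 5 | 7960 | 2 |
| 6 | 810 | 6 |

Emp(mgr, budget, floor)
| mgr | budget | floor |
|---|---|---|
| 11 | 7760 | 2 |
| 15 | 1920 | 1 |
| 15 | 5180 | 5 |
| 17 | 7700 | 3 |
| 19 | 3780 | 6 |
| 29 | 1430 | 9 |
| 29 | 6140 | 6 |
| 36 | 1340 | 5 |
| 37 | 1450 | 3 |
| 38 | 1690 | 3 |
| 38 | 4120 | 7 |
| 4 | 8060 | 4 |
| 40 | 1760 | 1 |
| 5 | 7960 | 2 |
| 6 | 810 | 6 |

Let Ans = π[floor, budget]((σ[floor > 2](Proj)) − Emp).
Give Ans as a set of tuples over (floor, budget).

σ[floor > 2]: keep tuples satisfying floor > 2 → {(14, 5010, 6), (17, 7700, 3), (35, 1590, 6), (37, 1450, 3), (4, 6610, 8), (6, 810, 6)}
Set difference of the two operands is {(14, 5010, 6), (35, 1590, 6), (4, 6610, 8)}.
Projecting to floor, budget: {(6, 1590), (6, 5010), (8, 6610)}

{(6, 1590), (6, 5010), (8, 6610)}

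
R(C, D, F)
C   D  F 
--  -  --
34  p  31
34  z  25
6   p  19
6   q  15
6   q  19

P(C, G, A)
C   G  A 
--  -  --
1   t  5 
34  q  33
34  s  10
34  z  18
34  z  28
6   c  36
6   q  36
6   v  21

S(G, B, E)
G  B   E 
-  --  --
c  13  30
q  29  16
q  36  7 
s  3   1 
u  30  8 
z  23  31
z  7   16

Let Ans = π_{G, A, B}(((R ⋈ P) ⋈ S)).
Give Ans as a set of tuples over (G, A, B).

{(c, 36, 13), (q, 33, 29), (q, 33, 36), (q, 36, 29), (q, 36, 36), (s, 10, 3), (z, 18, 23), (z, 18, 7), (z, 28, 23), (z, 28, 7)}

Joining R and P on C yields {(34, p, 31, q, 33), (34, p, 31, s, 10), (34, p, 31, z, 18), (34, p, 31, z, 28), (34, z, 25, q, 33), (34, z, 25, s, 10), (34, z, 25, z, 18), (34, z, 25, z, 28), (6, p, 19, c, 36), (6, p, 19, q, 36), (6, p, 19, v, 21), (6, q, 15, c, 36), (6, q, 15, q, 36), (6, q, 15, v, 21), (6, q, 19, c, 36), (6, q, 19, q, 36), (6, q, 19, v, 21)}.
Joining (R ⋈ P) and S on G yields {(34, p, 31, q, 33, 29, 16), (34, p, 31, q, 33, 36, 7), (34, p, 31, s, 10, 3, 1), (34, p, 31, z, 18, 23, 31), (34, p, 31, z, 18, 7, 16), (34, p, 31, z, 28, 23, 31), (34, p, 31, z, 28, 7, 16), (34, z, 25, q, 33, 29, 16), (34, z, 25, q, 33, 36, 7), (34, z, 25, s, 10, 3, 1), (34, z, 25, z, 18, 23, 31), (34, z, 25, z, 18, 7, 16), (34, z, 25, z, 28, 23, 31), (34, z, 25, z, 28, 7, 16), (6, p, 19, c, 36, 13, 30), (6, p, 19, q, 36, 29, 16), (6, p, 19, q, 36, 36, 7), (6, q, 15, c, 36, 13, 30), (6, q, 15, q, 36, 29, 16), (6, q, 15, q, 36, 36, 7), (6, q, 19, c, 36, 13, 30), (6, q, 19, q, 36, 29, 16), (6, q, 19, q, 36, 36, 7)}.
π_{G, A, B} gives {(c, 36, 13), (q, 33, 29), (q, 33, 36), (q, 36, 29), (q, 36, 36), (s, 10, 3), (z, 18, 23), (z, 18, 7), (z, 28, 23), (z, 28, 7)} (13 duplicate(s) eliminated).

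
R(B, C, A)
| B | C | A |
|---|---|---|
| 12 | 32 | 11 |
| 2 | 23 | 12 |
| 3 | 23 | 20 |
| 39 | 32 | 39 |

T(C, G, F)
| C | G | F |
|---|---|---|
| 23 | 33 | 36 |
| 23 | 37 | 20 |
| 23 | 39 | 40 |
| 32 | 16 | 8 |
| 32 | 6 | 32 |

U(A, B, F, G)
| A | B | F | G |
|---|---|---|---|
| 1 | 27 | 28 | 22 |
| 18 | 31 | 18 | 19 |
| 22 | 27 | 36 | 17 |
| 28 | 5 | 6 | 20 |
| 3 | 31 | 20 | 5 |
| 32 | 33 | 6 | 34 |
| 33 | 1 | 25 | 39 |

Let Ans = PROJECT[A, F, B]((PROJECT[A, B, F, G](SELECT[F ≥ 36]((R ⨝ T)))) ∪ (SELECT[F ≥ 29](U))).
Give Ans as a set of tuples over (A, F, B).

{(12, 36, 2), (12, 40, 2), (20, 36, 3), (20, 40, 3), (22, 36, 27)}

Natural join on C: {(12, 32, 11, 16, 8), (12, 32, 11, 6, 32), (2, 23, 12, 33, 36), (2, 23, 12, 37, 20), (2, 23, 12, 39, 40), (3, 23, 20, 33, 36), (3, 23, 20, 37, 20), (3, 23, 20, 39, 40), (39, 32, 39, 16, 8), (39, 32, 39, 6, 32)}
σ[F ≥ 36]: keep tuples satisfying F ≥ 36 → {(2, 23, 12, 33, 36), (2, 23, 12, 39, 40), (3, 23, 20, 33, 36), (3, 23, 20, 39, 40)}
π[A, B, F, G]: project onto (A, B, F, G) → {(12, 2, 36, 33), (12, 2, 40, 39), (20, 3, 36, 33), (20, 3, 40, 39)}
σ[F ≥ 29]: keep tuples satisfying F ≥ 29 → {(22, 27, 36, 17)}
Union: {(12, 2, 36, 33), (12, 2, 40, 39), (20, 3, 36, 33), (20, 3, 40, 39)} with {(22, 27, 36, 17)} → {(12, 2, 36, 33), (12, 2, 40, 39), (20, 3, 36, 33), (20, 3, 40, 39), (22, 27, 36, 17)}
π[A, F, B]: project onto (A, F, B) → {(12, 36, 2), (12, 40, 2), (20, 36, 3), (20, 40, 3), (22, 36, 27)}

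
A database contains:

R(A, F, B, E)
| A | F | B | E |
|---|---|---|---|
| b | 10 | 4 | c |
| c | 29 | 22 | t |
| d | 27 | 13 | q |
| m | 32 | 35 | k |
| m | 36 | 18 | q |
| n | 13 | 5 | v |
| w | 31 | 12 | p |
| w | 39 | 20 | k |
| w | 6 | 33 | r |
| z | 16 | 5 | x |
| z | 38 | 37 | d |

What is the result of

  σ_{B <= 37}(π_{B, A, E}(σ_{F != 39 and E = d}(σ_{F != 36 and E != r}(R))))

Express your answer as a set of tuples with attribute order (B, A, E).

{(37, z, d)}

Selection F != 36 and E != r: {(b, 10, 4, c), (c, 29, 22, t), (d, 27, 13, q), (m, 32, 35, k), (n, 13, 5, v), (w, 31, 12, p), (w, 39, 20, k), (z, 16, 5, x), (z, 38, 37, d)}
Selection F != 39 and E = d: {(z, 38, 37, d)}
π_{B, A, E} gives {(37, z, d)}.
Selection B <= 37: {(37, z, d)}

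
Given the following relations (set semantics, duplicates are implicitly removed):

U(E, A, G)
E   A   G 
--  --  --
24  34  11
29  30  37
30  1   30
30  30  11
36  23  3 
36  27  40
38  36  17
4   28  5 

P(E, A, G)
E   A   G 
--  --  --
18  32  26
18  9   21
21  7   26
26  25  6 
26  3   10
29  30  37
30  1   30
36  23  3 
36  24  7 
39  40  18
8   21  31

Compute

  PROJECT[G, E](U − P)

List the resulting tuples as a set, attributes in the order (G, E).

{(11, 24), (11, 30), (17, 38), (40, 36), (5, 4)}

Taking the difference: {(24, 34, 11), (30, 30, 11), (36, 27, 40), (38, 36, 17), (4, 28, 5)}
π[G, E]: project onto (G, E) → {(11, 24), (11, 30), (17, 38), (40, 36), (5, 4)}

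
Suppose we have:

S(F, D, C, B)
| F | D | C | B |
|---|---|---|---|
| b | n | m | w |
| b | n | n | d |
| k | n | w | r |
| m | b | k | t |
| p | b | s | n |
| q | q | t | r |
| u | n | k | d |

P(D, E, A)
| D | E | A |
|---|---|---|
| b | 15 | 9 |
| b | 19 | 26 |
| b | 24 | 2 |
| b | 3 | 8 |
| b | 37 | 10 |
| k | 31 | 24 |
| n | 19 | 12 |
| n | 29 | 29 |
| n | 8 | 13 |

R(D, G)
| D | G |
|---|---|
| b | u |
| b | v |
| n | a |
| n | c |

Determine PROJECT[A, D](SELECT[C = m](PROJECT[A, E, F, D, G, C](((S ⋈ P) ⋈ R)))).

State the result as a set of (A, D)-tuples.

S ⋈ P (natural join on D): {(b, n, m, w, 19, 12), (b, n, m, w, 29, 29), (b, n, m, w, 8, 13), (b, n, n, d, 19, 12), (b, n, n, d, 29, 29), (b, n, n, d, 8, 13), (k, n, w, r, 19, 12), (k, n, w, r, 29, 29), (k, n, w, r, 8, 13), (m, b, k, t, 15, 9), (m, b, k, t, 19, 26), (m, b, k, t, 24, 2), (m, b, k, t, 3, 8), (m, b, k, t, 37, 10), (p, b, s, n, 15, 9), (p, b, s, n, 19, 26), (p, b, s, n, 24, 2), (p, b, s, n, 3, 8), (p, b, s, n, 37, 10), (u, n, k, d, 19, 12), (u, n, k, d, 29, 29), (u, n, k, d, 8, 13)}
(S ⋈ P) ⋈ R (natural join on D): {(b, n, m, w, 19, 12, a), (b, n, m, w, 19, 12, c), (b, n, m, w, 29, 29, a), (b, n, m, w, 29, 29, c), (b, n, m, w, 8, 13, a), (b, n, m, w, 8, 13, c), (b, n, n, d, 19, 12, a), (b, n, n, d, 19, 12, c), (b, n, n, d, 29, 29, a), (b, n, n, d, 29, 29, c), (b, n, n, d, 8, 13, a), (b, n, n, d, 8, 13, c), (k, n, w, r, 19, 12, a), (k, n, w, r, 19, 12, c), (k, n, w, r, 29, 29, a), (k, n, w, r, 29, 29, c), (k, n, w, r, 8, 13, a), (k, n, w, r, 8, 13, c), (m, b, k, t, 15, 9, u), (m, b, k, t, 15, 9, v), (m, b, k, t, 19, 26, u), (m, b, k, t, 19, 26, v), (m, b, k, t, 24, 2, u), (m, b, k, t, 24, 2, v), (m, b, k, t, 3, 8, u), (m, b, k, t, 3, 8, v), (m, b, k, t, 37, 10, u), (m, b, k, t, 37, 10, v), (p, b, s, n, 15, 9, u), (p, b, s, n, 15, 9, v), (p, b, s, n, 19, 26, u), (p, b, s, n, 19, 26, v), (p, b, s, n, 24, 2, u), (p, b, s, n, 24, 2, v), (p, b, s, n, 3, 8, u), (p, b, s, n, 3, 8, v), (p, b, s, n, 37, 10, u), (p, b, s, n, 37, 10, v), (u, n, k, d, 19, 12, a), (u, n, k, d, 19, 12, c), (u, n, k, d, 29, 29, a), (u, n, k, d, 29, 29, c), (u, n, k, d, 8, 13, a), (u, n, k, d, 8, 13, c)}
π[A, E, F, D, G, C]: project onto (A, E, F, D, G, C) → {(10, 37, m, b, u, k), (10, 37, m, b, v, k), (10, 37, p, b, u, s), (10, 37, p, b, v, s), (12, 19, b, n, a, m), (12, 19, b, n, a, n), (12, 19, b, n, c, m), (12, 19, b, n, c, n), (12, 19, k, n, a, w), (12, 19, k, n, c, w), (12, 19, u, n, a, k), (12, 19, u, n, c, k), (13, 8, b, n, a, m), (13, 8, b, n, a, n), (13, 8, b, n, c, m), (13, 8, b, n, c, n), (13, 8, k, n, a, w), (13, 8, k, n, c, w), (13, 8, u, n, a, k), (13, 8, u, n, c, k), (2, 24, m, b, u, k), (2, 24, m, b, v, k), (2, 24, p, b, u, s), (2, 24, p, b, v, s), (26, 19, m, b, u, k), (26, 19, m, b, v, k), (26, 19, p, b, u, s), (26, 19, p, b, v, s), (29, 29, b, n, a, m), (29, 29, b, n, a, n), (29, 29, b, n, c, m), (29, 29, b, n, c, n), (29, 29, k, n, a, w), (29, 29, k, n, c, w), (29, 29, u, n, a, k), (29, 29, u, n, c, k), (8, 3, m, b, u, k), (8, 3, m, b, v, k), (8, 3, p, b, u, s), (8, 3, p, b, v, s), (9, 15, m, b, u, k), (9, 15, m, b, v, k), (9, 15, p, b, u, s), (9, 15, p, b, v, s)}
Filtering on C = m leaves {(12, 19, b, n, a, m), (12, 19, b, n, c, m), (13, 8, b, n, a, m), (13, 8, b, n, c, m), (29, 29, b, n, a, m), (29, 29, b, n, c, m)}.
π[A, D]: project onto (A, D) (3 duplicate(s) eliminated) → {(12, n), (13, n), (29, n)}

{(12, n), (13, n), (29, n)}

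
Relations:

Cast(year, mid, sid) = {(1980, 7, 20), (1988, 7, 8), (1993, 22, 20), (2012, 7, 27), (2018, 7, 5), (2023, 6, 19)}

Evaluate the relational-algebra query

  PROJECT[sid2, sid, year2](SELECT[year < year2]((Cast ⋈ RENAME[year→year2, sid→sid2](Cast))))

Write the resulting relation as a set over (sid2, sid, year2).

ρ[year→year2, sid→sid2]: schema becomes (year2, mid, sid2); tuples unchanged.
Natural join on mid: {(1980, 7, 20, 1980, 20), (1980, 7, 20, 1988, 8), (1980, 7, 20, 2012, 27), (1980, 7, 20, 2018, 5), (1988, 7, 8, 1980, 20), (1988, 7, 8, 1988, 8), (1988, 7, 8, 2012, 27), (1988, 7, 8, 2018, 5), (1993, 22, 20, 1993, 20), (2012, 7, 27, 1980, 20), (2012, 7, 27, 1988, 8), (2012, 7, 27, 2012, 27), (2012, 7, 27, 2018, 5), (2018, 7, 5, 1980, 20), (2018, 7, 5, 1988, 8), (2018, 7, 5, 2012, 27), (2018, 7, 5, 2018, 5), (2023, 6, 19, 2023, 19)}
Selection year < year2: {(1980, 7, 20, 1988, 8), (1980, 7, 20, 2012, 27), (1980, 7, 20, 2018, 5), (1988, 7, 8, 2012, 27), (1988, 7, 8, 2018, 5), (2012, 7, 27, 2018, 5)}
π[sid2, sid, year2]: project onto (sid2, sid, year2) → {(27, 20, 2012), (27, 8, 2012), (5, 20, 2018), (5, 27, 2018), (5, 8, 2018), (8, 20, 1988)}

{(27, 20, 2012), (27, 8, 2012), (5, 20, 2018), (5, 27, 2018), (5, 8, 2018), (8, 20, 1988)}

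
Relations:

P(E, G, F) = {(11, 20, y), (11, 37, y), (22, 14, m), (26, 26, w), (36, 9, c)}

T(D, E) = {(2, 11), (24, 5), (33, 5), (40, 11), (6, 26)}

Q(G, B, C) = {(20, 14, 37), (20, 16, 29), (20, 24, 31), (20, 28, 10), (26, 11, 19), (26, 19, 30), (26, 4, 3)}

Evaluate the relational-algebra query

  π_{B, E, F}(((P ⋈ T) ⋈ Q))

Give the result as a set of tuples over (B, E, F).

Natural join on E: {(11, 20, y, 2), (11, 20, y, 40), (11, 37, y, 2), (11, 37, y, 40), (26, 26, w, 6)}
Natural join on G: {(11, 20, y, 2, 14, 37), (11, 20, y, 2, 16, 29), (11, 20, y, 2, 24, 31), (11, 20, y, 2, 28, 10), (11, 20, y, 40, 14, 37), (11, 20, y, 40, 16, 29), (11, 20, y, 40, 24, 31), (11, 20, y, 40, 28, 10), (26, 26, w, 6, 11, 19), (26, 26, w, 6, 19, 30), (26, 26, w, 6, 4, 3)}
π[B, E, F]: project onto (B, E, F) (4 duplicate(s) eliminated) → {(11, 26, w), (14, 11, y), (16, 11, y), (19, 26, w), (24, 11, y), (28, 11, y), (4, 26, w)}

{(11, 26, w), (14, 11, y), (16, 11, y), (19, 26, w), (24, 11, y), (28, 11, y), (4, 26, w)}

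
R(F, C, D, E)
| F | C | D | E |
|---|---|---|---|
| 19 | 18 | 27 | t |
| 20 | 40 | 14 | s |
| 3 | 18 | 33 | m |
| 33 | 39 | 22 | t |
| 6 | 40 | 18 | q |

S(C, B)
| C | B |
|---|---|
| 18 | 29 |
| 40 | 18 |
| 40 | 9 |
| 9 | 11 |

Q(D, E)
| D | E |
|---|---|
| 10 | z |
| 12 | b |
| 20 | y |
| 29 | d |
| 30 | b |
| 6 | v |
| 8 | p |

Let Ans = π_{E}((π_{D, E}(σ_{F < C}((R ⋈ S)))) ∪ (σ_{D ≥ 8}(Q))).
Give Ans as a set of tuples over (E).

Joining R and S on C yields {(19, 18, 27, t, 29), (20, 40, 14, s, 18), (20, 40, 14, s, 9), (3, 18, 33, m, 29), (6, 40, 18, q, 18), (6, 40, 18, q, 9)}.
σ[F < C]: keep tuples satisfying F < C → {(20, 40, 14, s, 18), (20, 40, 14, s, 9), (3, 18, 33, m, 29), (6, 40, 18, q, 18), (6, 40, 18, q, 9)}
π[D, E]: project onto (D, E) (2 duplicate(s) eliminated) → {(14, s), (18, q), (33, m)}
σ[D ≥ 8]: keep tuples satisfying D ≥ 8 → {(10, z), (12, b), (20, y), (29, d), (30, b), (8, p)}
Taking the union: {(10, z), (12, b), (14, s), (18, q), (20, y), (29, d), (30, b), (33, m), (8, p)}
π[E]: project onto (E) (1 duplicate(s) eliminated) → {b, d, m, p, q, s, y, z}

{b, d, m, p, q, s, y, z}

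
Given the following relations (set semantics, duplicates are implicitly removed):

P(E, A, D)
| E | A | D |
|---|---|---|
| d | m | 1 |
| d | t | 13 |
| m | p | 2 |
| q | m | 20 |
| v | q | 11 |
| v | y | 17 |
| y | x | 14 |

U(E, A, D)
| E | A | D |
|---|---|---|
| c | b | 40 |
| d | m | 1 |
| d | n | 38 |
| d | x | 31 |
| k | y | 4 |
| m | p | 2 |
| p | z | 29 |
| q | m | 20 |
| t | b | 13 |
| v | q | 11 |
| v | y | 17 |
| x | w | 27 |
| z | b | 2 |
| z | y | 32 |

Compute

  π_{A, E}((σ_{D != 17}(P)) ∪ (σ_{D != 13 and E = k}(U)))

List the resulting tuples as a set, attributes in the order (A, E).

Filtering on D != 17 leaves {(d, m, 1), (d, t, 13), (m, p, 2), (q, m, 20), (v, q, 11), (y, x, 14)}.
Filtering on D != 13 and E = k leaves {(k, y, 4)}.
Set union of the two operands is {(d, m, 1), (d, t, 13), (k, y, 4), (m, p, 2), (q, m, 20), (v, q, 11), (y, x, 14)}.
Keep only column(s) A, E: {(m, d), (m, q), (p, m), (q, v), (t, d), (x, y), (y, k)}

{(m, d), (m, q), (p, m), (q, v), (t, d), (x, y), (y, k)}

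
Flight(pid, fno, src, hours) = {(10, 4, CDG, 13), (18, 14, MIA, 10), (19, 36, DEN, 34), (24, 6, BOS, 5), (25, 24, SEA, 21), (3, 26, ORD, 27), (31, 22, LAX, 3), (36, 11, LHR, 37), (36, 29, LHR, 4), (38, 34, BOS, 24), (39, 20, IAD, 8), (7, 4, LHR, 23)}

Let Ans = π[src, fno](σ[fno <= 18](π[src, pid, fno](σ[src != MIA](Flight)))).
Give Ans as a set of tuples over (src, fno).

Selection src != MIA: {(10, 4, CDG, 13), (19, 36, DEN, 34), (24, 6, BOS, 5), (25, 24, SEA, 21), (3, 26, ORD, 27), (31, 22, LAX, 3), (36, 11, LHR, 37), (36, 29, LHR, 4), (38, 34, BOS, 24), (39, 20, IAD, 8), (7, 4, LHR, 23)}
Keep only column(s) src, pid, fno: {(BOS, 24, 6), (BOS, 38, 34), (CDG, 10, 4), (DEN, 19, 36), (IAD, 39, 20), (LAX, 31, 22), (LHR, 36, 11), (LHR, 36, 29), (LHR, 7, 4), (ORD, 3, 26), (SEA, 25, 24)}
Selection fno <= 18: {(BOS, 24, 6), (CDG, 10, 4), (LHR, 36, 11), (LHR, 7, 4)}
Keep only column(s) src, fno: {(BOS, 6), (CDG, 4), (LHR, 11), (LHR, 4)}

{(BOS, 6), (CDG, 4), (LHR, 11), (LHR, 4)}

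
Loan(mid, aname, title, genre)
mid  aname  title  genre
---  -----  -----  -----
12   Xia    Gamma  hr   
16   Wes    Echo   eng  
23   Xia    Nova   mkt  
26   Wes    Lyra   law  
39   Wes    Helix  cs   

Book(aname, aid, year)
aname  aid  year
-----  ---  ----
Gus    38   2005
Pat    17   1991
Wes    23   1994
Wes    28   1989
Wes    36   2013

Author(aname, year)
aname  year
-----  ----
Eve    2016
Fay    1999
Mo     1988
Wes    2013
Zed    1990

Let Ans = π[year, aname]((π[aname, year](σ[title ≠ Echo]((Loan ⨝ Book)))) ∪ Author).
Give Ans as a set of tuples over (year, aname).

Joining Loan and Book on aname yields {(16, Wes, Echo, eng, 23, 1994), (16, Wes, Echo, eng, 28, 1989), (16, Wes, Echo, eng, 36, 2013), (26, Wes, Lyra, law, 23, 1994), (26, Wes, Lyra, law, 28, 1989), (26, Wes, Lyra, law, 36, 2013), (39, Wes, Helix, cs, 23, 1994), (39, Wes, Helix, cs, 28, 1989), (39, Wes, Helix, cs, 36, 2013)}.
Apply σ_{title ≠ Echo}; surviving tuples: {(26, Wes, Lyra, law, 23, 1994), (26, Wes, Lyra, law, 28, 1989), (26, Wes, Lyra, law, 36, 2013), (39, Wes, Helix, cs, 23, 1994), (39, Wes, Helix, cs, 28, 1989), (39, Wes, Helix, cs, 36, 2013)}
π[aname, year]: project onto (aname, year) (3 duplicate(s) eliminated) → {(Wes, 1989), (Wes, 1994), (Wes, 2013)}
Union: {(Wes, 1989), (Wes, 1994), (Wes, 2013)} with {(Eve, 2016), (Fay, 1999), (Mo, 1988), (Wes, 2013), (Zed, 1990)} → {(Eve, 2016), (Fay, 1999), (Mo, 1988), (Wes, 1989), (Wes, 1994), (Wes, 2013), (Zed, 1990)}
π[year, aname]: project onto (year, aname) → {(1988, Mo), (1989, Wes), (1990, Zed), (1994, Wes), (1999, Fay), (2013, Wes), (2016, Eve)}

{(1988, Mo), (1989, Wes), (1990, Zed), (1994, Wes), (1999, Fay), (2013, Wes), (2016, Eve)}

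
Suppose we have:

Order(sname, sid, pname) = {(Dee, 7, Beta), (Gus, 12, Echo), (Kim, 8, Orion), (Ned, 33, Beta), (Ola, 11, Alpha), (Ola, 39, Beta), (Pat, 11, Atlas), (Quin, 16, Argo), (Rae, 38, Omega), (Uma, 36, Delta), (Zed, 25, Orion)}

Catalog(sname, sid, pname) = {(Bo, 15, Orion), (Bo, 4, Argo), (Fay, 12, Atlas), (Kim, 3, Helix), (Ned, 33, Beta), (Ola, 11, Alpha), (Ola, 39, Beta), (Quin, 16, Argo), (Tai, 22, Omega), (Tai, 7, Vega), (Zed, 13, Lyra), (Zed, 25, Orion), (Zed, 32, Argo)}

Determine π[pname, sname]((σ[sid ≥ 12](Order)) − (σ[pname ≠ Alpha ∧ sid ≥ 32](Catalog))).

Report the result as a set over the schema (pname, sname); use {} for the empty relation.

{(Argo, Quin), (Delta, Uma), (Echo, Gus), (Omega, Rae), (Orion, Zed)}

Selection sid ≥ 12: {(Gus, 12, Echo), (Ned, 33, Beta), (Ola, 39, Beta), (Quin, 16, Argo), (Rae, 38, Omega), (Uma, 36, Delta), (Zed, 25, Orion)}
Selection pname ≠ Alpha ∧ sid ≥ 32: {(Ned, 33, Beta), (Ola, 39, Beta), (Zed, 32, Argo)}
Taking the difference: {(Gus, 12, Echo), (Quin, 16, Argo), (Rae, 38, Omega), (Uma, 36, Delta), (Zed, 25, Orion)}
Keep only column(s) pname, sname: {(Argo, Quin), (Delta, Uma), (Echo, Gus), (Omega, Rae), (Orion, Zed)}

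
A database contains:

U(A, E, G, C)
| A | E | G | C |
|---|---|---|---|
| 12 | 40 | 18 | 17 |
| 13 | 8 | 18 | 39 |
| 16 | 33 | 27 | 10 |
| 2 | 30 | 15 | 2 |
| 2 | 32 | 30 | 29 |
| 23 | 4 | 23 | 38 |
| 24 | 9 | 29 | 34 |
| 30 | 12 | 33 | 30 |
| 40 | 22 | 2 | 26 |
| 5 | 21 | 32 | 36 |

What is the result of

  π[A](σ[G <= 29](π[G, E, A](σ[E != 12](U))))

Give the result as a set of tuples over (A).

{12, 13, 16, 2, 23, 24, 40}

Apply σ_{E != 12}; surviving tuples: {(12, 40, 18, 17), (13, 8, 18, 39), (16, 33, 27, 10), (2, 30, 15, 2), (2, 32, 30, 29), (23, 4, 23, 38), (24, 9, 29, 34), (40, 22, 2, 26), (5, 21, 32, 36)}
Keep only column(s) G, E, A: {(15, 30, 2), (18, 40, 12), (18, 8, 13), (2, 22, 40), (23, 4, 23), (27, 33, 16), (29, 9, 24), (30, 32, 2), (32, 21, 5)}
Apply σ_{G <= 29}; surviving tuples: {(15, 30, 2), (18, 40, 12), (18, 8, 13), (2, 22, 40), (23, 4, 23), (27, 33, 16), (29, 9, 24)}
Keep only column(s) A: {12, 13, 16, 2, 23, 24, 40}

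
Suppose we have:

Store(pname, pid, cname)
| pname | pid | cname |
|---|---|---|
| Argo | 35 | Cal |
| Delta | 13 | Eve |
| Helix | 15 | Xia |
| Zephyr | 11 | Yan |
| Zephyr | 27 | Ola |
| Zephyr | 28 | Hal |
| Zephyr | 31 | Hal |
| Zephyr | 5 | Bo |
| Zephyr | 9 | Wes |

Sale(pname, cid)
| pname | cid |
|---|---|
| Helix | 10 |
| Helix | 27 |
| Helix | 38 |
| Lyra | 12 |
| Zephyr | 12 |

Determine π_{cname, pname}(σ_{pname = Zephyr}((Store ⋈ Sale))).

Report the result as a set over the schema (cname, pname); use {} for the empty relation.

Natural join on pname: {(Helix, 15, Xia, 10), (Helix, 15, Xia, 27), (Helix, 15, Xia, 38), (Zephyr, 11, Yan, 12), (Zephyr, 27, Ola, 12), (Zephyr, 28, Hal, 12), (Zephyr, 31, Hal, 12), (Zephyr, 5, Bo, 12), (Zephyr, 9, Wes, 12)}
σ[pname = Zephyr]: keep tuples satisfying pname = Zephyr → {(Zephyr, 11, Yan, 12), (Zephyr, 27, Ola, 12), (Zephyr, 28, Hal, 12), (Zephyr, 31, Hal, 12), (Zephyr, 5, Bo, 12), (Zephyr, 9, Wes, 12)}
π_{cname, pname} gives {(Bo, Zephyr), (Hal, Zephyr), (Ola, Zephyr), (Wes, Zephyr), (Yan, Zephyr)} (1 duplicate(s) eliminated).

{(Bo, Zephyr), (Hal, Zephyr), (Ola, Zephyr), (Wes, Zephyr), (Yan, Zephyr)}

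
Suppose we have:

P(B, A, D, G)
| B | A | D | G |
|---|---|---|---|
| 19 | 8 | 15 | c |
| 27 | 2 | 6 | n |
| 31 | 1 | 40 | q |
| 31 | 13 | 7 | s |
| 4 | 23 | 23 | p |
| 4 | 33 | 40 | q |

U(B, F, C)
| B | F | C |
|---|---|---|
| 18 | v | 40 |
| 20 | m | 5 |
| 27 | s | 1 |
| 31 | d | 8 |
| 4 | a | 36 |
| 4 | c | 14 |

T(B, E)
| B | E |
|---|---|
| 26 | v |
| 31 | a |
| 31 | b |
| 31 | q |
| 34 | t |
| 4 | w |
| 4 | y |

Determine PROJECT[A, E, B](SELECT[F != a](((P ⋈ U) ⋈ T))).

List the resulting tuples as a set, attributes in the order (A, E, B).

{(1, a, 31), (1, b, 31), (1, q, 31), (13, a, 31), (13, b, 31), (13, q, 31), (23, w, 4), (23, y, 4), (33, w, 4), (33, y, 4)}

Joining P and U on B yields {(27, 2, 6, n, s, 1), (31, 1, 40, q, d, 8), (31, 13, 7, s, d, 8), (4, 23, 23, p, a, 36), (4, 23, 23, p, c, 14), (4, 33, 40, q, a, 36), (4, 33, 40, q, c, 14)}.
Joining (P ⋈ U) and T on B yields {(31, 1, 40, q, d, 8, a), (31, 1, 40, q, d, 8, b), (31, 1, 40, q, d, 8, q), (31, 13, 7, s, d, 8, a), (31, 13, 7, s, d, 8, b), (31, 13, 7, s, d, 8, q), (4, 23, 23, p, a, 36, w), (4, 23, 23, p, a, 36, y), (4, 23, 23, p, c, 14, w), (4, 23, 23, p, c, 14, y), (4, 33, 40, q, a, 36, w), (4, 33, 40, q, a, 36, y), (4, 33, 40, q, c, 14, w), (4, 33, 40, q, c, 14, y)}.
Apply σ_{F != a}; surviving tuples: {(31, 1, 40, q, d, 8, a), (31, 1, 40, q, d, 8, b), (31, 1, 40, q, d, 8, q), (31, 13, 7, s, d, 8, a), (31, 13, 7, s, d, 8, b), (31, 13, 7, s, d, 8, q), (4, 23, 23, p, c, 14, w), (4, 23, 23, p, c, 14, y), (4, 33, 40, q, c, 14, w), (4, 33, 40, q, c, 14, y)}
π_{A, E, B} gives {(1, a, 31), (1, b, 31), (1, q, 31), (13, a, 31), (13, b, 31), (13, q, 31), (23, w, 4), (23, y, 4), (33, w, 4), (33, y, 4)}.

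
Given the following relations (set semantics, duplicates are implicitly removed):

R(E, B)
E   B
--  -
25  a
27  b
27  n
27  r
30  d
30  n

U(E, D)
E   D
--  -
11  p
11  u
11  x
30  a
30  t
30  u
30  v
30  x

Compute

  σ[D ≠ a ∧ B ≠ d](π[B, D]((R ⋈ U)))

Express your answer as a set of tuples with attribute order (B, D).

{(n, t), (n, u), (n, v), (n, x)}

Joining R and U on E yields {(30, d, a), (30, d, t), (30, d, u), (30, d, v), (30, d, x), (30, n, a), (30, n, t), (30, n, u), (30, n, v), (30, n, x)}.
π[B, D]: project onto (B, D) → {(d, a), (d, t), (d, u), (d, v), (d, x), (n, a), (n, t), (n, u), (n, v), (n, x)}
Filtering on D ≠ a ∧ B ≠ d leaves {(n, t), (n, u), (n, v), (n, x)}.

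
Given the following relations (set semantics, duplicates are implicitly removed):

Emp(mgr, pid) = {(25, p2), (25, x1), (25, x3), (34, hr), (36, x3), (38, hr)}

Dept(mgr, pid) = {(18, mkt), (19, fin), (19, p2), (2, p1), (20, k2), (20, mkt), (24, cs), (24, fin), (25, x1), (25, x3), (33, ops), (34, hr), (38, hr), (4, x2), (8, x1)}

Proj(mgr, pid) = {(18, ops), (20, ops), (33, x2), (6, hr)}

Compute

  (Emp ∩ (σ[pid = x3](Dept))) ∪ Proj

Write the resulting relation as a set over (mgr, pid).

{(18, ops), (20, ops), (25, x3), (33, x2), (6, hr)}

Apply σ_{pid = x3}; surviving tuples: {(25, x3)}
Set intersection of the two operands is {(25, x3)}.
Set union of the two operands is {(18, ops), (20, ops), (25, x3), (33, x2), (6, hr)}.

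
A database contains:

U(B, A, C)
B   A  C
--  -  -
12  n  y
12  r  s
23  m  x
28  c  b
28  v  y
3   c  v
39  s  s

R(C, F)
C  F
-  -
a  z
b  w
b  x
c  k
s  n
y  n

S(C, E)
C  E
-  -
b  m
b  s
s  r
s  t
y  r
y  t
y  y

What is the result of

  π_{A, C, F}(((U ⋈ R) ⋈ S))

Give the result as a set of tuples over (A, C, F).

{(c, b, w), (c, b, x), (n, y, n), (r, s, n), (s, s, n), (v, y, n)}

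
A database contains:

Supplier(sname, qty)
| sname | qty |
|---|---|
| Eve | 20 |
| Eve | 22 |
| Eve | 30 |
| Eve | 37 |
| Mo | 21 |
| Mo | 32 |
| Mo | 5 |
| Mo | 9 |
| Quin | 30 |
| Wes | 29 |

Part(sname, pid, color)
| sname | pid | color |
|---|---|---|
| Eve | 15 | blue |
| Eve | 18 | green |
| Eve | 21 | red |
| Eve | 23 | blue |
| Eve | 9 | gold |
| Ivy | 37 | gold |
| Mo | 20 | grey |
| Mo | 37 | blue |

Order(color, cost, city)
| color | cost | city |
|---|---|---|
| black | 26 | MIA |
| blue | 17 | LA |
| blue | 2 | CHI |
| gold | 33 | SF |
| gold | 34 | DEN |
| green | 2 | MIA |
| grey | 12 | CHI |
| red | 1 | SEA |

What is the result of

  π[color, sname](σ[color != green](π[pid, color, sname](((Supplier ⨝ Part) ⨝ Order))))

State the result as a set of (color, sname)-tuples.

Supplier ⋈ Part (natural join on sname): {(Eve, 20, 15, blue), (Eve, 20, 18, green), (Eve, 20, 21, red), (Eve, 20, 23, blue), (Eve, 20, 9, gold), (Eve, 22, 15, blue), (Eve, 22, 18, green), (Eve, 22, 21, red), (Eve, 22, 23, blue), (Eve, 22, 9, gold), (Eve, 30, 15, blue), (Eve, 30, 18, green), (Eve, 30, 21, red), (Eve, 30, 23, blue), (Eve, 30, 9, gold), (Eve, 37, 15, blue), (Eve, 37, 18, green), (Eve, 37, 21, red), (Eve, 37, 23, blue), (Eve, 37, 9, gold), (Mo, 21, 20, grey), (Mo, 21, 37, blue), (Mo, 32, 20, grey), (Mo, 32, 37, blue), (Mo, 5, 20, grey), (Mo, 5, 37, blue), (Mo, 9, 20, grey), (Mo, 9, 37, blue)}
(Supplier ⨝ Part) ⋈ Order (natural join on color): {(Eve, 20, 15, blue, 17, LA), (Eve, 20, 15, blue, 2, CHI), (Eve, 20, 18, green, 2, MIA), (Eve, 20, 21, red, 1, SEA), (Eve, 20, 23, blue, 17, LA), (Eve, 20, 23, blue, 2, CHI), (Eve, 20, 9, gold, 33, SF), (Eve, 20, 9, gold, 34, DEN), (Eve, 22, 15, blue, 17, LA), (Eve, 22, 15, blue, 2, CHI), (Eve, 22, 18, green, 2, MIA), (Eve, 22, 21, red, 1, SEA), (Eve, 22, 23, blue, 17, LA), (Eve, 22, 23, blue, 2, CHI), (Eve, 22, 9, gold, 33, SF), (Eve, 22, 9, gold, 34, DEN), (Eve, 30, 15, blue, 17, LA), (Eve, 30, 15, blue, 2, CHI), (Eve, 30, 18, green, 2, MIA), (Eve, 30, 21, red, 1, SEA), (Eve, 30, 23, blue, 17, LA), (Eve, 30, 23, blue, 2, CHI), (Eve, 30, 9, gold, 33, SF), (Eve, 30, 9, gold, 34, DEN), (Eve, 37, 15, blue, 17, LA), (Eve, 37, 15, blue, 2, CHI), (Eve, 37, 18, green, 2, MIA), (Eve, 37, 21, red, 1, SEA), (Eve, 37, 23, blue, 17, LA), (Eve, 37, 23, blue, 2, CHI), (Eve, 37, 9, gold, 33, SF), (Eve, 37, 9, gold, 34, DEN), (Mo, 21, 20, grey, 12, CHI), (Mo, 21, 37, blue, 17, LA), (Mo, 21, 37, blue, 2, CHI), (Mo, 32, 20, grey, 12, CHI), (Mo, 32, 37, blue, 17, LA), (Mo, 32, 37, blue, 2, CHI), (Mo, 5, 20, grey, 12, CHI), (Mo, 5, 37, blue, 17, LA), (Mo, 5, 37, blue, 2, CHI), (Mo, 9, 20, grey, 12, CHI), (Mo, 9, 37, blue, 17, LA), (Mo, 9, 37, blue, 2, CHI)}
Projecting to pid, color, sname (37 duplicate(s) eliminated): {(15, blue, Eve), (18, green, Eve), (20, grey, Mo), (21, red, Eve), (23, blue, Eve), (37, blue, Mo), (9, gold, Eve)}
σ[color != green]: keep tuples satisfying color != green → {(15, blue, Eve), (20, grey, Mo), (21, red, Eve), (23, blue, Eve), (37, blue, Mo), (9, gold, Eve)}
Projecting to color, sname (1 duplicate(s) eliminated): {(blue, Eve), (blue, Mo), (gold, Eve), (grey, Mo), (red, Eve)}

{(blue, Eve), (blue, Mo), (gold, Eve), (grey, Mo), (red, Eve)}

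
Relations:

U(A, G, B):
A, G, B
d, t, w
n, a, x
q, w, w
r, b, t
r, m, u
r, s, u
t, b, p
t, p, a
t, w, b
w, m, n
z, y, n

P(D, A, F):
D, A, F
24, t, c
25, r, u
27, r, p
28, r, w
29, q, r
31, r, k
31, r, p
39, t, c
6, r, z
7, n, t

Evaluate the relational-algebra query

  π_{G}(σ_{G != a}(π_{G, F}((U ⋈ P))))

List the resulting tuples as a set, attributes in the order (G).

U ⋈ P (natural join on A): {(n, a, x, 7, t), (q, w, w, 29, r), (r, b, t, 25, u), (r, b, t, 27, p), (r, b, t, 28, w), (r, b, t, 31, k), (r, b, t, 31, p), (r, b, t, 6, z), (r, m, u, 25, u), (r, m, u, 27, p), (r, m, u, 28, w), (r, m, u, 31, k), (r, m, u, 31, p), (r, m, u, 6, z), (r, s, u, 25, u), (r, s, u, 27, p), (r, s, u, 28, w), (r, s, u, 31, k), (r, s, u, 31, p), (r, s, u, 6, z), (t, b, p, 24, c), (t, b, p, 39, c), (t, p, a, 24, c), (t, p, a, 39, c), (t, w, b, 24, c), (t, w, b, 39, c)}
Keep only column(s) G, F (6 duplicate(s) eliminated): {(a, t), (b, c), (b, k), (b, p), (b, u), (b, w), (b, z), (m, k), (m, p), (m, u), (m, w), (m, z), (p, c), (s, k), (s, p), (s, u), (s, w), (s, z), (w, c), (w, r)}
Apply σ_{G != a}; surviving tuples: {(b, c), (b, k), (b, p), (b, u), (b, w), (b, z), (m, k), (m, p), (m, u), (m, w), (m, z), (p, c), (s, k), (s, p), (s, u), (s, w), (s, z), (w, c), (w, r)}
Keep only column(s) G (14 duplicate(s) eliminated): {b, m, p, s, w}

{b, m, p, s, w}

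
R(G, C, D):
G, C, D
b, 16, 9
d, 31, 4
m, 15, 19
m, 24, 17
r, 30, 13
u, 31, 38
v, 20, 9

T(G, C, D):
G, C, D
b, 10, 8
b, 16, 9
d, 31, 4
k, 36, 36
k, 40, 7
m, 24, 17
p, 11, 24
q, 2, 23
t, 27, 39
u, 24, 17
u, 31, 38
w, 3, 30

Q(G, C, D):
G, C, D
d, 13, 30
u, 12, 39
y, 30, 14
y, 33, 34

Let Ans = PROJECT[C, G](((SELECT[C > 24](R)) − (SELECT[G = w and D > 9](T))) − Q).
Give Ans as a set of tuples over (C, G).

{(30, r), (31, d), (31, u)}

Apply σ_{C > 24}; surviving tuples: {(d, 31, 4), (r, 30, 13), (u, 31, 38)}
Apply σ_{G = w and D > 9}; surviving tuples: {(w, 3, 30)}
Difference: {(d, 31, 4), (r, 30, 13), (u, 31, 38)} with {(w, 3, 30)} → {(d, 31, 4), (r, 30, 13), (u, 31, 38)}
Difference: {(d, 31, 4), (r, 30, 13), (u, 31, 38)} with {(d, 13, 30), (u, 12, 39), (y, 30, 14), (y, 33, 34)} → {(d, 31, 4), (r, 30, 13), (u, 31, 38)}
π_{C, G} gives {(30, r), (31, d), (31, u)}.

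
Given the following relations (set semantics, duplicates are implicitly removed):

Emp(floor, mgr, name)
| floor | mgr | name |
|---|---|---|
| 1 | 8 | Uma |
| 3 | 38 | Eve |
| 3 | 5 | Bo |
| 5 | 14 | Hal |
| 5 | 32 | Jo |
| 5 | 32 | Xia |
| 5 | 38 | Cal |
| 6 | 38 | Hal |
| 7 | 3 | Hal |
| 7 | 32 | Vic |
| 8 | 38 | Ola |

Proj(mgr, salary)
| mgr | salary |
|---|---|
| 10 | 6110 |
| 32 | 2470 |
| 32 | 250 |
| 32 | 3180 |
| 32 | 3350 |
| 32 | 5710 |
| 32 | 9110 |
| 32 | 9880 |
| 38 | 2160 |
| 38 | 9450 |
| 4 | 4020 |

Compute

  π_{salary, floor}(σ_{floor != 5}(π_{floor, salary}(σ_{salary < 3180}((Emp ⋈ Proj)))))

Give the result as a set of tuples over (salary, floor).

Joining Emp and Proj on mgr yields {(3, 38, Eve, 2160), (3, 38, Eve, 9450), (5, 32, Jo, 2470), (5, 32, Jo, 250), (5, 32, Jo, 3180), (5, 32, Jo, 3350), (5, 32, Jo, 5710), (5, 32, Jo, 9110), (5, 32, Jo, 9880), (5, 32, Xia, 2470), (5, 32, Xia, 250), (5, 32, Xia, 3180), (5, 32, Xia, 3350), (5, 32, Xia, 5710), (5, 32, Xia, 9110), (5, 32, Xia, 9880), (5, 38, Cal, 2160), (5, 38, Cal, 9450), (6, 38, Hal, 2160), (6, 38, Hal, 9450), (7, 32, Vic, 2470), (7, 32, Vic, 250), (7, 32, Vic, 3180), (7, 32, Vic, 3350), (7, 32, Vic, 5710), (7, 32, Vic, 9110), (7, 32, Vic, 9880), (8, 38, Ola, 2160), (8, 38, Ola, 9450)}.
Filtering on salary < 3180 leaves {(3, 38, Eve, 2160), (5, 32, Jo, 2470), (5, 32, Jo, 250), (5, 32, Xia, 2470), (5, 32, Xia, 250), (5, 38, Cal, 2160), (6, 38, Hal, 2160), (7, 32, Vic, 2470), (7, 32, Vic, 250), (8, 38, Ola, 2160)}.
π[floor, salary]: project onto (floor, salary) (2 duplicate(s) eliminated) → {(3, 2160), (5, 2160), (5, 2470), (5, 250), (6, 2160), (7, 2470), (7, 250), (8, 2160)}
Filtering on floor != 5 leaves {(3, 2160), (6, 2160), (7, 2470), (7, 250), (8, 2160)}.
π[salary, floor]: project onto (salary, floor) → {(2160, 3), (2160, 6), (2160, 8), (2470, 7), (250, 7)}

{(2160, 3), (2160, 6), (2160, 8), (2470, 7), (250, 7)}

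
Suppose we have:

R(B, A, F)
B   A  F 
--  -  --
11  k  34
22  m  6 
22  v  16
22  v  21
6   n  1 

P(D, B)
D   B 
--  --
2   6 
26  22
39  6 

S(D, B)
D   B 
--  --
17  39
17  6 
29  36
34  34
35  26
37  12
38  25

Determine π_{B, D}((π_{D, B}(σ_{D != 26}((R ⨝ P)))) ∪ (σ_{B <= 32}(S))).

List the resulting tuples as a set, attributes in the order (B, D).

{(12, 37), (25, 38), (26, 35), (6, 17), (6, 2), (6, 39)}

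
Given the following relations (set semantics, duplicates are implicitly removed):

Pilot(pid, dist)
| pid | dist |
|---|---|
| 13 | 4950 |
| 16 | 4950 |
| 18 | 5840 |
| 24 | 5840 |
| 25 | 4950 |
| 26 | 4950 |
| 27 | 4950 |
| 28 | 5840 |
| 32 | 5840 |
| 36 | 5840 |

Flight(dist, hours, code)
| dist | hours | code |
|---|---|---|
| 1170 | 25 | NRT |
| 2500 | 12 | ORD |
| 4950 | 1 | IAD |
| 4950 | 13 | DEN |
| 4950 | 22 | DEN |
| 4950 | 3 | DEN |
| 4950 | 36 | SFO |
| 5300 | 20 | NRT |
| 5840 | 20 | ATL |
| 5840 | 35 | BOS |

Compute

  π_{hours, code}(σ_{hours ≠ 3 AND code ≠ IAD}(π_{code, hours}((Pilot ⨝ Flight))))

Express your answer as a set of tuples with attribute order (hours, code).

{(13, DEN), (20, ATL), (22, DEN), (35, BOS), (36, SFO)}

Natural join on dist: {(13, 4950, 1, IAD), (13, 4950, 13, DEN), (13, 4950, 22, DEN), (13, 4950, 3, DEN), (13, 4950, 36, SFO), (16, 4950, 1, IAD), (16, 4950, 13, DEN), (16, 4950, 22, DEN), (16, 4950, 3, DEN), (16, 4950, 36, SFO), (18, 5840, 20, ATL), (18, 5840, 35, BOS), (24, 5840, 20, ATL), (24, 5840, 35, BOS), (25, 4950, 1, IAD), (25, 4950, 13, DEN), (25, 4950, 22, DEN), (25, 4950, 3, DEN), (25, 4950, 36, SFO), (26, 4950, 1, IAD), (26, 4950, 13, DEN), (26, 4950, 22, DEN), (26, 4950, 3, DEN), (26, 4950, 36, SFO), (27, 4950, 1, IAD), (27, 4950, 13, DEN), (27, 4950, 22, DEN), (27, 4950, 3, DEN), (27, 4950, 36, SFO), (28, 5840, 20, ATL), (28, 5840, 35, BOS), (32, 5840, 20, ATL), (32, 5840, 35, BOS), (36, 5840, 20, ATL), (36, 5840, 35, BOS)}
π[code, hours]: project onto (code, hours) (28 duplicate(s) eliminated) → {(ATL, 20), (BOS, 35), (DEN, 13), (DEN, 22), (DEN, 3), (IAD, 1), (SFO, 36)}
Selection hours ≠ 3 AND code ≠ IAD: {(ATL, 20), (BOS, 35), (DEN, 13), (DEN, 22), (SFO, 36)}
π[hours, code]: project onto (hours, code) → {(13, DEN), (20, ATL), (22, DEN), (35, BOS), (36, SFO)}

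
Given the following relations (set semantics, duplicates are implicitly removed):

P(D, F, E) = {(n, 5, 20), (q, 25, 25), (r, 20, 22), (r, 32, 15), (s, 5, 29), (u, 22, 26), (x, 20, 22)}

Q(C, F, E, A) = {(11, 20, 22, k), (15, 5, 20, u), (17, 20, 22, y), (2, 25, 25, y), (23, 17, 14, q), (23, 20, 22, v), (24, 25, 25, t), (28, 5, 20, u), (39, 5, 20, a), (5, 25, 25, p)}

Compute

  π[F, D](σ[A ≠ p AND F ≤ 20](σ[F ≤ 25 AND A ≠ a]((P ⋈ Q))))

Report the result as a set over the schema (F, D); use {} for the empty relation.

{(20, r), (20, x), (5, n)}

Joining P and Q on F, E yields {(n, 5, 20, 15, u), (n, 5, 20, 28, u), (n, 5, 20, 39, a), (q, 25, 25, 2, y), (q, 25, 25, 24, t), (q, 25, 25, 5, p), (r, 20, 22, 11, k), (r, 20, 22, 17, y), (r, 20, 22, 23, v), (x, 20, 22, 11, k), (x, 20, 22, 17, y), (x, 20, 22, 23, v)}.
σ[F ≤ 25 AND A ≠ a]: keep tuples satisfying F ≤ 25 AND A ≠ a → {(n, 5, 20, 15, u), (n, 5, 20, 28, u), (q, 25, 25, 2, y), (q, 25, 25, 24, t), (q, 25, 25, 5, p), (r, 20, 22, 11, k), (r, 20, 22, 17, y), (r, 20, 22, 23, v), (x, 20, 22, 11, k), (x, 20, 22, 17, y), (x, 20, 22, 23, v)}
σ[A ≠ p AND F ≤ 20]: keep tuples satisfying A ≠ p AND F ≤ 20 → {(n, 5, 20, 15, u), (n, 5, 20, 28, u), (r, 20, 22, 11, k), (r, 20, 22, 17, y), (r, 20, 22, 23, v), (x, 20, 22, 11, k), (x, 20, 22, 17, y), (x, 20, 22, 23, v)}
Keep only column(s) F, D (5 duplicate(s) eliminated): {(20, r), (20, x), (5, n)}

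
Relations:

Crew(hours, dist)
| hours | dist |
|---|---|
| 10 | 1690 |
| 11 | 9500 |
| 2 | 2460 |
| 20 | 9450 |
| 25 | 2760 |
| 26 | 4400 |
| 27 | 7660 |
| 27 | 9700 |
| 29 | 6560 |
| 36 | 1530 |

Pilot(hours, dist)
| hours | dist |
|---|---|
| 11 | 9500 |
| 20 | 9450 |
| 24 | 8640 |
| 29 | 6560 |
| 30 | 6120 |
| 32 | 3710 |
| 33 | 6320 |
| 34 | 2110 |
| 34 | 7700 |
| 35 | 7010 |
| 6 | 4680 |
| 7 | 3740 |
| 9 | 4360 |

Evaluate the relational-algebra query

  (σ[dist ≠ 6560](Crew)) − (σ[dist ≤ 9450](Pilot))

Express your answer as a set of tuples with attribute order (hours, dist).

{(10, 1690), (11, 9500), (2, 2460), (25, 2760), (26, 4400), (27, 7660), (27, 9700), (36, 1530)}

Apply σ_{dist ≠ 6560}; surviving tuples: {(10, 1690), (11, 9500), (2, 2460), (20, 9450), (25, 2760), (26, 4400), (27, 7660), (27, 9700), (36, 1530)}
Apply σ_{dist ≤ 9450}; surviving tuples: {(20, 9450), (24, 8640), (29, 6560), (30, 6120), (32, 3710), (33, 6320), (34, 2110), (34, 7700), (35, 7010), (6, 4680), (7, 3740), (9, 4360)}
Difference: {(10, 1690), (11, 9500), (2, 2460), (20, 9450), (25, 2760), (26, 4400), (27, 7660), (27, 9700), (36, 1530)} with {(20, 9450), (24, 8640), (29, 6560), (30, 6120), (32, 3710), (33, 6320), (34, 2110), (34, 7700), (35, 7010), (6, 4680), (7, 3740), (9, 4360)} → {(10, 1690), (11, 9500), (2, 2460), (25, 2760), (26, 4400), (27, 7660), (27, 9700), (36, 1530)}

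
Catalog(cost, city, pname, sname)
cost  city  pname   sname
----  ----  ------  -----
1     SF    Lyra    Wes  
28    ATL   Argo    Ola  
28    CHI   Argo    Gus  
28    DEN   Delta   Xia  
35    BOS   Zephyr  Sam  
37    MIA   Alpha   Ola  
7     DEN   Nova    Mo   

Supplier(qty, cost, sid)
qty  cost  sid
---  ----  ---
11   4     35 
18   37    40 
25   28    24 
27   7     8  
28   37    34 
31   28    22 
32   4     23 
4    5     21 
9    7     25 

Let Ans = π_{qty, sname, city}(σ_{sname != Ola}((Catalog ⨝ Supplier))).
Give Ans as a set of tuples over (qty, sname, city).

{(25, Gus, CHI), (25, Xia, DEN), (27, Mo, DEN), (31, Gus, CHI), (31, Xia, DEN), (9, Mo, DEN)}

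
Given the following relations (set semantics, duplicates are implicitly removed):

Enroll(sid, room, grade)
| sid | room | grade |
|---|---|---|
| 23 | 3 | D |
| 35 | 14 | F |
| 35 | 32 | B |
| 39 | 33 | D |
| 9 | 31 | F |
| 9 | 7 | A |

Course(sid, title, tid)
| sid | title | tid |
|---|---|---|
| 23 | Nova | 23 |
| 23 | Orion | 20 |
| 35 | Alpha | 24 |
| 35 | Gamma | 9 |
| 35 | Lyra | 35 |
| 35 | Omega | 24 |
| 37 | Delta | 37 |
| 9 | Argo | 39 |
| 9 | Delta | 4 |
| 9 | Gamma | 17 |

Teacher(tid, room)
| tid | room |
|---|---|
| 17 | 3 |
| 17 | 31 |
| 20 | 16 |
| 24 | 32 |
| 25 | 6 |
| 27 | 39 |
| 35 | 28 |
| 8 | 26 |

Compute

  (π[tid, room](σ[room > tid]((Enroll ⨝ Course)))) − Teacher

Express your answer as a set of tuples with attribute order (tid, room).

Enroll ⋈ Course (natural join on sid): {(23, 3, D, Nova, 23), (23, 3, D, Orion, 20), (35, 14, F, Alpha, 24), (35, 14, F, Gamma, 9), (35, 14, F, Lyra, 35), (35, 14, F, Omega, 24), (35, 32, B, Alpha, 24), (35, 32, B, Gamma, 9), (35, 32, B, Lyra, 35), (35, 32, B, Omega, 24), (9, 31, F, Argo, 39), (9, 31, F, Delta, 4), (9, 31, F, Gamma, 17), (9, 7, A, Argo, 39), (9, 7, A, Delta, 4), (9, 7, A, Gamma, 17)}
Selection room > tid: {(35, 14, F, Gamma, 9), (35, 32, B, Alpha, 24), (35, 32, B, Gamma, 9), (35, 32, B, Omega, 24), (9, 31, F, Delta, 4), (9, 31, F, Gamma, 17), (9, 7, A, Delta, 4)}
π[tid, room]: project onto (tid, room) (1 duplicate(s) eliminated) → {(17, 31), (24, 32), (4, 31), (4, 7), (9, 14), (9, 32)}
Difference: {(17, 31), (24, 32), (4, 31), (4, 7), (9, 14), (9, 32)} with {(17, 3), (17, 31), (20, 16), (24, 32), (25, 6), (27, 39), (35, 28), (8, 26)} → {(4, 31), (4, 7), (9, 14), (9, 32)}

{(4, 31), (4, 7), (9, 14), (9, 32)}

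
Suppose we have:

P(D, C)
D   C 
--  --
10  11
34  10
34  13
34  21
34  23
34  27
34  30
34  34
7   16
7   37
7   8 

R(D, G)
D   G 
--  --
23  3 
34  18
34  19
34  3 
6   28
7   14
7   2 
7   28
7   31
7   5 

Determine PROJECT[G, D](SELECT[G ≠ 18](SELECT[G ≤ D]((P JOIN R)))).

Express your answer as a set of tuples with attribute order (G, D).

{(19, 34), (2, 7), (3, 34), (5, 7)}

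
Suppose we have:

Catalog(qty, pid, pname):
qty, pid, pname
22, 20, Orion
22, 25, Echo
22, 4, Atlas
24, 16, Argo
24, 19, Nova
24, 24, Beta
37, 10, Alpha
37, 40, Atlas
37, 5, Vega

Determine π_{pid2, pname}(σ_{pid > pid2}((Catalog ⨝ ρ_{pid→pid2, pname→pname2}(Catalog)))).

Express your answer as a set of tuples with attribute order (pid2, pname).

{(10, Atlas), (16, Beta), (16, Nova), (19, Beta), (20, Echo), (4, Echo), (4, Orion), (5, Alpha), (5, Atlas)}

ρ[pid→pid2, pname→pname2]: schema becomes (qty, pid2, pname2); tuples unchanged.
Joining Catalog and ρ_{pid→pid2, pname→pname2}(Catalog) on qty yields {(22, 20, Orion, 20, Orion), (22, 20, Orion, 25, Echo), (22, 20, Orion, 4, Atlas), (22, 25, Echo, 20, Orion), (22, 25, Echo, 25, Echo), (22, 25, Echo, 4, Atlas), (22, 4, Atlas, 20, Orion), (22, 4, Atlas, 25, Echo), (22, 4, Atlas, 4, Atlas), (24, 16, Argo, 16, Argo), (24, 16, Argo, 19, Nova), (24, 16, Argo, 24, Beta), (24, 19, Nova, 16, Argo), (24, 19, Nova, 19, Nova), (24, 19, Nova, 24, Beta), (24, 24, Beta, 16, Argo), (24, 24, Beta, 19, Nova), (24, 24, Beta, 24, Beta), (37, 10, Alpha, 10, Alpha), (37, 10, Alpha, 40, Atlas), (37, 10, Alpha, 5, Vega), (37, 40, Atlas, 10, Alpha), (37, 40, Atlas, 40, Atlas), (37, 40, Atlas, 5, Vega), (37, 5, Vega, 10, Alpha), (37, 5, Vega, 40, Atlas), (37, 5, Vega, 5, Vega)}.
Selection pid > pid2: {(22, 20, Orion, 4, Atlas), (22, 25, Echo, 20, Orion), (22, 25, Echo, 4, Atlas), (24, 19, Nova, 16, Argo), (24, 24, Beta, 16, Argo), (24, 24, Beta, 19, Nova), (37, 10, Alpha, 5, Vega), (37, 40, Atlas, 10, Alpha), (37, 40, Atlas, 5, Vega)}
Projecting to pid2, pname: {(10, Atlas), (16, Beta), (16, Nova), (19, Beta), (20, Echo), (4, Echo), (4, Orion), (5, Alpha), (5, Atlas)}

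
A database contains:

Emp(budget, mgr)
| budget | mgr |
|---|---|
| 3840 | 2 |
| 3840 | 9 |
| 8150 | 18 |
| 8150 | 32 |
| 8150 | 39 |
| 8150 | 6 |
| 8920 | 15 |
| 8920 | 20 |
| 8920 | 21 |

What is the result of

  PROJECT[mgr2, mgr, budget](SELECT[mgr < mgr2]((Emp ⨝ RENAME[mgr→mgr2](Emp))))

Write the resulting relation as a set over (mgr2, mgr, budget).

ρ[mgr→mgr2]: schema becomes (budget, mgr2); tuples unchanged.
Joining Emp and RENAME[mgr→mgr2](Emp) on budget yields {(3840, 2, 2), (3840, 2, 9), (3840, 9, 2), (3840, 9, 9), (8150, 18, 18), (8150, 18, 32), (8150, 18, 39), (8150, 18, 6), (8150, 32, 18), (8150, 32, 32), (8150, 32, 39), (8150, 32, 6), (8150, 39, 18), (8150, 39, 32), (8150, 39, 39), (8150, 39, 6), (8150, 6, 18), (8150, 6, 32), (8150, 6, 39), (8150, 6, 6), (8920, 15, 15), (8920, 15, 20), (8920, 15, 21), (8920, 20, 15), (8920, 20, 20), (8920, 20, 21), (8920, 21, 15), (8920, 21, 20), (8920, 21, 21)}.
σ[mgr < mgr2]: keep tuples satisfying mgr < mgr2 → {(3840, 2, 9), (8150, 18, 32), (8150, 18, 39), (8150, 32, 39), (8150, 6, 18), (8150, 6, 32), (8150, 6, 39), (8920, 15, 20), (8920, 15, 21), (8920, 20, 21)}
π_{mgr2, mgr, budget} gives {(18, 6, 8150), (20, 15, 8920), (21, 15, 8920), (21, 20, 8920), (32, 18, 8150), (32, 6, 8150), (39, 18, 8150), (39, 32, 8150), (39, 6, 8150), (9, 2, 3840)}.

{(18, 6, 8150), (20, 15, 8920), (21, 15, 8920), (21, 20, 8920), (32, 18, 8150), (32, 6, 8150), (39, 18, 8150), (39, 32, 8150), (39, 6, 8150), (9, 2, 3840)}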